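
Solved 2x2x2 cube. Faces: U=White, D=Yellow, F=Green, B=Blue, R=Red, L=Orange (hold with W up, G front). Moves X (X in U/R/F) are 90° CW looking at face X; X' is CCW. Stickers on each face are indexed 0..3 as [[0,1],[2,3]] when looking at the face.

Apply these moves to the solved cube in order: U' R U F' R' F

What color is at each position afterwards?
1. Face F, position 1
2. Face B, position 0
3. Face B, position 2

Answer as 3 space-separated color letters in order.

Answer: G R O

Derivation:
After move 1 (U'): U=WWWW F=OOGG R=GGRR B=RRBB L=BBOO
After move 2 (R): R=RGRG U=WOWG F=OYGY D=YBYR B=WRWB
After move 3 (U): U=WWGO F=RGGY R=WRRG B=BBWB L=OYOO
After move 4 (F'): F=GYRG U=WWWR R=BRYG D=YOYR L=OOOG
After move 5 (R'): R=RGBY U=WWWB F=GWRR D=YYYG B=RBOB
After move 6 (F): F=RGRW U=WWGO R=WGBY D=BRYG L=OYOY
Query 1: F[1] = G
Query 2: B[0] = R
Query 3: B[2] = O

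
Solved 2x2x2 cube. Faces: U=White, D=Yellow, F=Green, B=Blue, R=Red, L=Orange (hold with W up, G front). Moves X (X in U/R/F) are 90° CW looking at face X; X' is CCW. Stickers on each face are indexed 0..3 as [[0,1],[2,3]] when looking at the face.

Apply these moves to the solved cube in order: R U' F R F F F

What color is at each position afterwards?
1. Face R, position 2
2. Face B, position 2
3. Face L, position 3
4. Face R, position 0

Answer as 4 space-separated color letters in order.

After move 1 (R): R=RRRR U=WGWG F=GYGY D=YBYB B=WBWB
After move 2 (U'): U=GGWW F=OOGY R=GYRR B=RRWB L=WBOO
After move 3 (F): F=GOYO U=GGOB R=WYWR D=RGYB L=WYOB
After move 4 (R): R=WWRY U=GOOO F=GGYB D=RWYR B=BRGB
After move 5 (F): F=YGBG U=GOBY R=OWOY D=RWYR L=WROW
After move 6 (F): F=BYGG U=GOWR R=BWYY D=OOYR L=WROW
After move 7 (F): F=GBGY U=GOWR R=WWRY D=YBYR L=WOOO
Query 1: R[2] = R
Query 2: B[2] = G
Query 3: L[3] = O
Query 4: R[0] = W

Answer: R G O W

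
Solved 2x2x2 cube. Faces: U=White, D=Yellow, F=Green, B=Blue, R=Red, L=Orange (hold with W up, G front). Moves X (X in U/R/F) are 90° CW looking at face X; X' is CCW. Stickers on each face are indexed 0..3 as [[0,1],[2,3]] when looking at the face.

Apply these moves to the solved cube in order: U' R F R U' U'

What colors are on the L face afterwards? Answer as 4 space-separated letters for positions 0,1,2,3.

Answer: G W O B

Derivation:
After move 1 (U'): U=WWWW F=OOGG R=GGRR B=RRBB L=BBOO
After move 2 (R): R=RGRG U=WOWG F=OYGY D=YBYR B=WRWB
After move 3 (F): F=GOYY U=WOOB R=WGGG D=RRYR L=BYOB
After move 4 (R): R=GWGG U=WOOY F=GRYR D=RWYW B=BROB
After move 5 (U'): U=OYWO F=BYYR R=GRGG B=GWOB L=BROB
After move 6 (U'): U=YOOW F=BRYR R=BYGG B=GROB L=GWOB
Query: L face = GWOB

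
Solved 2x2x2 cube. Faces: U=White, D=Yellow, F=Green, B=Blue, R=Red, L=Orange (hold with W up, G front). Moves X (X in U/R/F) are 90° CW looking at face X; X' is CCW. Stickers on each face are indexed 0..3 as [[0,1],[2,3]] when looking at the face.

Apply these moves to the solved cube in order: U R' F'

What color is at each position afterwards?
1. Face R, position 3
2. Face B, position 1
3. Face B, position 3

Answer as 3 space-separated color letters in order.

Answer: R O B

Derivation:
After move 1 (U): U=WWWW F=RRGG R=BBRR B=OOBB L=GGOO
After move 2 (R'): R=BRBR U=WBWO F=RWGW D=YRYG B=YOYB
After move 3 (F'): F=WWRG U=WBBB R=RRYR D=GOYG L=GOOW
Query 1: R[3] = R
Query 2: B[1] = O
Query 3: B[3] = B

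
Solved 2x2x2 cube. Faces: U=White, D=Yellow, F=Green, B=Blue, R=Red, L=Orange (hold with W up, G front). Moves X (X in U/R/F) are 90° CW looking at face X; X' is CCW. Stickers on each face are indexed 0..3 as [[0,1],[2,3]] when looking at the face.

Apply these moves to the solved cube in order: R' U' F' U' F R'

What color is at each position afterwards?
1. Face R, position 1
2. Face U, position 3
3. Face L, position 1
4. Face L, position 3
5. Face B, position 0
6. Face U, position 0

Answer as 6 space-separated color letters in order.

Answer: R G B O G B

Derivation:
After move 1 (R'): R=RRRR U=WBWB F=GWGW D=YGYG B=YBYB
After move 2 (U'): U=BBWW F=OOGW R=GWRR B=RRYB L=YBOO
After move 3 (F'): F=OWOG U=BBGR R=GWYR D=BOYG L=YWOW
After move 4 (U'): U=BRBG F=YWOG R=OWYR B=GWYB L=RROW
After move 5 (F): F=OYGW U=BRWR R=BWGR D=YOYG L=RBOO
After move 6 (R'): R=WRBG U=BYWG F=ORGR D=YYYW B=GWOB
Query 1: R[1] = R
Query 2: U[3] = G
Query 3: L[1] = B
Query 4: L[3] = O
Query 5: B[0] = G
Query 6: U[0] = B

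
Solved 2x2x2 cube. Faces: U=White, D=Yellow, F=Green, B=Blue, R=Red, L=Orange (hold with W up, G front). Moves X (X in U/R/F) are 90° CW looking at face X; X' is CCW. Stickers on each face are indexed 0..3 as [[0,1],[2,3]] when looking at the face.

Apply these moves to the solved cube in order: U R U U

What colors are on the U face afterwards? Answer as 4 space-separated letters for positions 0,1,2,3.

After move 1 (U): U=WWWW F=RRGG R=BBRR B=OOBB L=GGOO
After move 2 (R): R=RBRB U=WRWG F=RYGY D=YBYO B=WOWB
After move 3 (U): U=WWGR F=RBGY R=WORB B=GGWB L=RYOO
After move 4 (U): U=GWRW F=WOGY R=GGRB B=RYWB L=RBOO
Query: U face = GWRW

Answer: G W R W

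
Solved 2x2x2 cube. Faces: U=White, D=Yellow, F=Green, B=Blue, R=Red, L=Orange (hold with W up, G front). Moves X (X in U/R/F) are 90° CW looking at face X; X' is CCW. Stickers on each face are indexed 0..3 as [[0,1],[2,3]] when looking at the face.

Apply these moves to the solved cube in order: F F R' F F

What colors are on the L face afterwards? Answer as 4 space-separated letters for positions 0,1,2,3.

After move 1 (F): F=GGGG U=WWOO R=WRWR D=RRYY L=OYOY
After move 2 (F): F=GGGG U=WWYY R=OROR D=WWYY L=OROR
After move 3 (R'): R=RROO U=WBYB F=GWGY D=WGYG B=YBWB
After move 4 (F): F=GGYW U=WBRR R=YRBO D=ORYG L=OWOG
After move 5 (F): F=YGWG U=WBGW R=RRRO D=BYYG L=OOOR
Query: L face = OOOR

Answer: O O O R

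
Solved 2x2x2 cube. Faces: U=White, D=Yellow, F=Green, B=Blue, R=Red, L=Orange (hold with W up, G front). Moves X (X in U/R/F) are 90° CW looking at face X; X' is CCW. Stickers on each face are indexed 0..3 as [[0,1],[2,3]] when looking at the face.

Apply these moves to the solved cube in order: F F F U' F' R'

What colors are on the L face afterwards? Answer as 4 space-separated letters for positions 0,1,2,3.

Answer: B R O W

Derivation:
After move 1 (F): F=GGGG U=WWOO R=WRWR D=RRYY L=OYOY
After move 2 (F): F=GGGG U=WWYY R=OROR D=WWYY L=OROR
After move 3 (F): F=GGGG U=WWRR R=YRYR D=OOYY L=OWOW
After move 4 (U'): U=WRWR F=OWGG R=GGYR B=YRBB L=BBOW
After move 5 (F'): F=WGOG U=WRGY R=OGOR D=BWYY L=BROW
After move 6 (R'): R=GROO U=WBGY F=WROY D=BGYG B=YRWB
Query: L face = BROW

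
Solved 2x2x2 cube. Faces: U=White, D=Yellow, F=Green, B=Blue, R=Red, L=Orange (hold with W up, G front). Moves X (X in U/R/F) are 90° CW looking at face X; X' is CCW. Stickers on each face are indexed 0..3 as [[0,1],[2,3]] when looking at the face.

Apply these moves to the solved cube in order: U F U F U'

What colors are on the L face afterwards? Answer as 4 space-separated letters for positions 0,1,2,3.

After move 1 (U): U=WWWW F=RRGG R=BBRR B=OOBB L=GGOO
After move 2 (F): F=GRGR U=WWOG R=WBWR D=RBYY L=GYOY
After move 3 (U): U=OWGW F=WBGR R=OOWR B=GYBB L=GROY
After move 4 (F): F=GWRB U=OWYR R=GOWR D=WOYY L=GROB
After move 5 (U'): U=WROY F=GRRB R=GWWR B=GOBB L=GYOB
Query: L face = GYOB

Answer: G Y O B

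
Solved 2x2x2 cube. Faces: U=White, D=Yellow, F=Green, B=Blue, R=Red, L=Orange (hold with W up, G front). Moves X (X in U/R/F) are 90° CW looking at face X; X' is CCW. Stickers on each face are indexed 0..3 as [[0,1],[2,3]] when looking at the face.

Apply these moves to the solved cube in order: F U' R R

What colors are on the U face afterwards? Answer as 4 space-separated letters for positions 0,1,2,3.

Answer: W R W Y

Derivation:
After move 1 (F): F=GGGG U=WWOO R=WRWR D=RRYY L=OYOY
After move 2 (U'): U=WOWO F=OYGG R=GGWR B=WRBB L=BBOY
After move 3 (R): R=WGRG U=WYWG F=ORGY D=RBYW B=OROB
After move 4 (R): R=RWGG U=WRWY F=OBGW D=ROYO B=GRYB
Query: U face = WRWY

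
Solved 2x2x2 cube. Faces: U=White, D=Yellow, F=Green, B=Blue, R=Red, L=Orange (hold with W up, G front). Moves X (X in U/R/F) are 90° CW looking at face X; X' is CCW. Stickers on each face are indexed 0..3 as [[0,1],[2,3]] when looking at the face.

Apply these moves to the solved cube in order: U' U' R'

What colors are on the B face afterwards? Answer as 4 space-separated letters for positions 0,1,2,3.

Answer: Y G Y B

Derivation:
After move 1 (U'): U=WWWW F=OOGG R=GGRR B=RRBB L=BBOO
After move 2 (U'): U=WWWW F=BBGG R=OORR B=GGBB L=RROO
After move 3 (R'): R=OROR U=WBWG F=BWGW D=YBYG B=YGYB
Query: B face = YGYB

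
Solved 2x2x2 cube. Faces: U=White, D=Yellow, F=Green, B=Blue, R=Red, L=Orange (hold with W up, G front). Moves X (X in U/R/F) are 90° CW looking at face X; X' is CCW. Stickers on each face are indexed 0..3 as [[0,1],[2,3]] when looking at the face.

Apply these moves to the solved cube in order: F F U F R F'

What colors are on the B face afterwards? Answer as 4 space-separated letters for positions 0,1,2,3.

Answer: G R W B

Derivation:
After move 1 (F): F=GGGG U=WWOO R=WRWR D=RRYY L=OYOY
After move 2 (F): F=GGGG U=WWYY R=OROR D=WWYY L=OROR
After move 3 (U): U=YWYW F=ORGG R=BBOR B=ORBB L=GGOR
After move 4 (F): F=GOGR U=YWRG R=YBWR D=OBYY L=GWOW
After move 5 (R): R=WYRB U=YORR F=GBGY D=OBYO B=GRWB
After move 6 (F'): F=BYGG U=YOWR R=BYOB D=WWYO L=GROR
Query: B face = GRWB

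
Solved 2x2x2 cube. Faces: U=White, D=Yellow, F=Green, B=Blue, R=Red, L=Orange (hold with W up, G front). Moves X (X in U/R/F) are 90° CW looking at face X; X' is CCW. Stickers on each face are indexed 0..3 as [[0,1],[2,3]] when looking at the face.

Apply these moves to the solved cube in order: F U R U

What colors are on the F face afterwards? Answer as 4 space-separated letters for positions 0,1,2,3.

Answer: W B G Y

Derivation:
After move 1 (F): F=GGGG U=WWOO R=WRWR D=RRYY L=OYOY
After move 2 (U): U=OWOW F=WRGG R=BBWR B=OYBB L=GGOY
After move 3 (R): R=WBRB U=OROG F=WRGY D=RBYO B=WYWB
After move 4 (U): U=OOGR F=WBGY R=WYRB B=GGWB L=WROY
Query: F face = WBGY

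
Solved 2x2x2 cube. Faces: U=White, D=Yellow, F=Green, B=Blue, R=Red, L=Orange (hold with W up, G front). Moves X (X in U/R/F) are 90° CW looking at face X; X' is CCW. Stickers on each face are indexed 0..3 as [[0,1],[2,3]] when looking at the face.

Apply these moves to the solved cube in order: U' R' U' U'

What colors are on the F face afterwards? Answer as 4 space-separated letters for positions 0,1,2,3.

Answer: Y R G W

Derivation:
After move 1 (U'): U=WWWW F=OOGG R=GGRR B=RRBB L=BBOO
After move 2 (R'): R=GRGR U=WBWR F=OWGW D=YOYG B=YRYB
After move 3 (U'): U=BRWW F=BBGW R=OWGR B=GRYB L=YROO
After move 4 (U'): U=RWBW F=YRGW R=BBGR B=OWYB L=GROO
Query: F face = YRGW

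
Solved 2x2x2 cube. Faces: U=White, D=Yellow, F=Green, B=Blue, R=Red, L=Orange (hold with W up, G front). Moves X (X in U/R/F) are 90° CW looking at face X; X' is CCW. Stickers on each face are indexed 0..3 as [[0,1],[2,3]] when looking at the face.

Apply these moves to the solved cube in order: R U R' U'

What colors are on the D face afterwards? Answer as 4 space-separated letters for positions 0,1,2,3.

Answer: Y R Y Y

Derivation:
After move 1 (R): R=RRRR U=WGWG F=GYGY D=YBYB B=WBWB
After move 2 (U): U=WWGG F=RRGY R=WBRR B=OOWB L=GYOO
After move 3 (R'): R=BRWR U=WWGO F=RWGG D=YRYY B=BOBB
After move 4 (U'): U=WOWG F=GYGG R=RWWR B=BRBB L=BOOO
Query: D face = YRYY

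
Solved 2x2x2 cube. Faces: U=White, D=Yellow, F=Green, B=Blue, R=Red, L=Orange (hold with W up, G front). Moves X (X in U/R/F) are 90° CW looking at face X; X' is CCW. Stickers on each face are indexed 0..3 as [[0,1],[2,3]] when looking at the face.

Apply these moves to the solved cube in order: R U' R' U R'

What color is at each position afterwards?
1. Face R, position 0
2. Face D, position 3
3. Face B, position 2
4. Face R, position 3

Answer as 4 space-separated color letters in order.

Answer: R W O G

Derivation:
After move 1 (R): R=RRRR U=WGWG F=GYGY D=YBYB B=WBWB
After move 2 (U'): U=GGWW F=OOGY R=GYRR B=RRWB L=WBOO
After move 3 (R'): R=YRGR U=GWWR F=OGGW D=YOYY B=BRBB
After move 4 (U): U=WGRW F=YRGW R=BRGR B=WBBB L=OGOO
After move 5 (R'): R=RRBG U=WBRW F=YGGW D=YRYW B=YBOB
Query 1: R[0] = R
Query 2: D[3] = W
Query 3: B[2] = O
Query 4: R[3] = G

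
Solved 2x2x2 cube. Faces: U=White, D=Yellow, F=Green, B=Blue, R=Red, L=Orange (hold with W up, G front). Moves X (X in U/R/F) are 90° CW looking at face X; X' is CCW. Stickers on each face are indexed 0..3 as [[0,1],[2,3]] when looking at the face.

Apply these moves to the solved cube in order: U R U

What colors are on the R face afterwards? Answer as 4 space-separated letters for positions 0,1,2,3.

After move 1 (U): U=WWWW F=RRGG R=BBRR B=OOBB L=GGOO
After move 2 (R): R=RBRB U=WRWG F=RYGY D=YBYO B=WOWB
After move 3 (U): U=WWGR F=RBGY R=WORB B=GGWB L=RYOO
Query: R face = WORB

Answer: W O R B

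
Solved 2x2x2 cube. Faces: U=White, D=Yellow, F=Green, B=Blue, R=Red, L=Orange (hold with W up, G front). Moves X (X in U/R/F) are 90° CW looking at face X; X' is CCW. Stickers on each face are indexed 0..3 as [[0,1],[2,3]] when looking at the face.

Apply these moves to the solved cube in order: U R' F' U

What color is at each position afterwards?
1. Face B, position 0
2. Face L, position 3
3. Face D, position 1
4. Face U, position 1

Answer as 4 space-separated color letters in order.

Answer: G W O W

Derivation:
After move 1 (U): U=WWWW F=RRGG R=BBRR B=OOBB L=GGOO
After move 2 (R'): R=BRBR U=WBWO F=RWGW D=YRYG B=YOYB
After move 3 (F'): F=WWRG U=WBBB R=RRYR D=GOYG L=GOOW
After move 4 (U): U=BWBB F=RRRG R=YOYR B=GOYB L=WWOW
Query 1: B[0] = G
Query 2: L[3] = W
Query 3: D[1] = O
Query 4: U[1] = W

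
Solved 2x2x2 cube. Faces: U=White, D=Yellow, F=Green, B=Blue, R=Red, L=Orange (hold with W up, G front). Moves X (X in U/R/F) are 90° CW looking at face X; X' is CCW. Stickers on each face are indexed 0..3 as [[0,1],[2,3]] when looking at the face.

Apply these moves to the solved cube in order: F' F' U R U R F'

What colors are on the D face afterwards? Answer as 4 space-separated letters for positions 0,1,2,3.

Answer: W R Y G

Derivation:
After move 1 (F'): F=GGGG U=WWRR R=YRYR D=OOYY L=OWOW
After move 2 (F'): F=GGGG U=WWYY R=OROR D=WWYY L=OROR
After move 3 (U): U=YWYW F=ORGG R=BBOR B=ORBB L=GGOR
After move 4 (R): R=OBRB U=YRYG F=OWGY D=WBYO B=WRWB
After move 5 (U): U=YYGR F=OBGY R=WRRB B=GGWB L=OWOR
After move 6 (R): R=RWBR U=YBGY F=OBGO D=WWYG B=RGYB
After move 7 (F'): F=BOOG U=YBRB R=WWWR D=WRYG L=OYOG
Query: D face = WRYG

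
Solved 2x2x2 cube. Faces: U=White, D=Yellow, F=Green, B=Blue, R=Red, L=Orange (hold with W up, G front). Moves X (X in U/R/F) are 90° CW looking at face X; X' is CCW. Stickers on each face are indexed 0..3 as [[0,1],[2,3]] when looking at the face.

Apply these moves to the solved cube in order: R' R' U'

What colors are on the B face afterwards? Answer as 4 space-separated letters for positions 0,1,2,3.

After move 1 (R'): R=RRRR U=WBWB F=GWGW D=YGYG B=YBYB
After move 2 (R'): R=RRRR U=WYWY F=GBGB D=YWYW B=GBGB
After move 3 (U'): U=YYWW F=OOGB R=GBRR B=RRGB L=GBOO
Query: B face = RRGB

Answer: R R G B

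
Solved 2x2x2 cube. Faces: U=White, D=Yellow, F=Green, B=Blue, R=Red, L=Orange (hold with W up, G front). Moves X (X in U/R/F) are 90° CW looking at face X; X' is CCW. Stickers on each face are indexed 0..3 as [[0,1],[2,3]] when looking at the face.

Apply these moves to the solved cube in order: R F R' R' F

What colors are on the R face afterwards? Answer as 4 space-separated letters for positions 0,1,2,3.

After move 1 (R): R=RRRR U=WGWG F=GYGY D=YBYB B=WBWB
After move 2 (F): F=GGYY U=WGOO R=WRGR D=RRYB L=OYOB
After move 3 (R'): R=RRWG U=WWOW F=GGYO D=RGYY B=BBRB
After move 4 (R'): R=RGRW U=WROB F=GWYW D=RGYO B=YBGB
After move 5 (F): F=YGWW U=WRBY R=OGBW D=RRYO L=OROG
Query: R face = OGBW

Answer: O G B W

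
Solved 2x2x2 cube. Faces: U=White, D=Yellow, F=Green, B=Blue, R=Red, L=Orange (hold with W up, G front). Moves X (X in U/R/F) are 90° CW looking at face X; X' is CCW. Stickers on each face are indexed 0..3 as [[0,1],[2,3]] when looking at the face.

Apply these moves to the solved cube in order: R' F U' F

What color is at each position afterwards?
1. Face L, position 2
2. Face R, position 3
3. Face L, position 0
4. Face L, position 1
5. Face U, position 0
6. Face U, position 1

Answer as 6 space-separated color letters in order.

Answer: O R Y R B O

Derivation:
After move 1 (R'): R=RRRR U=WBWB F=GWGW D=YGYG B=YBYB
After move 2 (F): F=GGWW U=WBOO R=WRBR D=RRYG L=OYOG
After move 3 (U'): U=BOWO F=OYWW R=GGBR B=WRYB L=YBOG
After move 4 (F): F=WOWY U=BOGB R=WGOR D=BGYG L=YROR
Query 1: L[2] = O
Query 2: R[3] = R
Query 3: L[0] = Y
Query 4: L[1] = R
Query 5: U[0] = B
Query 6: U[1] = O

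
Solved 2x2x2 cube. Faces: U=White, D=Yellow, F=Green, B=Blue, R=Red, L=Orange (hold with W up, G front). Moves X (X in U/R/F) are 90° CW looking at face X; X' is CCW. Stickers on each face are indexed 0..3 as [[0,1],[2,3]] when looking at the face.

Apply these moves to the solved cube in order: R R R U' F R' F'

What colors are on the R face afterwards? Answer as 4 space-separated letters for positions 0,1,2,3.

Answer: O R R W

Derivation:
After move 1 (R): R=RRRR U=WGWG F=GYGY D=YBYB B=WBWB
After move 2 (R): R=RRRR U=WYWY F=GBGB D=YWYW B=GBGB
After move 3 (R): R=RRRR U=WBWB F=GWGW D=YGYG B=YBYB
After move 4 (U'): U=BBWW F=OOGW R=GWRR B=RRYB L=YBOO
After move 5 (F): F=GOWO U=BBOB R=WWWR D=RGYG L=YYOG
After move 6 (R'): R=WRWW U=BYOR F=GBWB D=ROYO B=GRGB
After move 7 (F'): F=BBGW U=BYWW R=ORRW D=YGYO L=YROO
Query: R face = ORRW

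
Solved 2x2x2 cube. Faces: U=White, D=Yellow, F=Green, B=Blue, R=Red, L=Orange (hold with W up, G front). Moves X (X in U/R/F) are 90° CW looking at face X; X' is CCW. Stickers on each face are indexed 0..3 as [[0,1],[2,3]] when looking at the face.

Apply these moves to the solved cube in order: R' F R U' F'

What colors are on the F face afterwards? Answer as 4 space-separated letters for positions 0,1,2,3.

Answer: Y G O W

Derivation:
After move 1 (R'): R=RRRR U=WBWB F=GWGW D=YGYG B=YBYB
After move 2 (F): F=GGWW U=WBOO R=WRBR D=RRYG L=OYOG
After move 3 (R): R=BWRR U=WGOW F=GRWG D=RYYY B=OBBB
After move 4 (U'): U=GWWO F=OYWG R=GRRR B=BWBB L=OBOG
After move 5 (F'): F=YGOW U=GWGR R=YRRR D=BGYY L=OOOW
Query: F face = YGOW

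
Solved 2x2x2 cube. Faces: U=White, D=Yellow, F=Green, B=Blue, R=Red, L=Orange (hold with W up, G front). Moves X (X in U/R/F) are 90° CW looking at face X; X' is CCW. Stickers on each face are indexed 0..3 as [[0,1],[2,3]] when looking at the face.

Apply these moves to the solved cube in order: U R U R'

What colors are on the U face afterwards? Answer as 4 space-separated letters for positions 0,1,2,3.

After move 1 (U): U=WWWW F=RRGG R=BBRR B=OOBB L=GGOO
After move 2 (R): R=RBRB U=WRWG F=RYGY D=YBYO B=WOWB
After move 3 (U): U=WWGR F=RBGY R=WORB B=GGWB L=RYOO
After move 4 (R'): R=OBWR U=WWGG F=RWGR D=YBYY B=OGBB
Query: U face = WWGG

Answer: W W G G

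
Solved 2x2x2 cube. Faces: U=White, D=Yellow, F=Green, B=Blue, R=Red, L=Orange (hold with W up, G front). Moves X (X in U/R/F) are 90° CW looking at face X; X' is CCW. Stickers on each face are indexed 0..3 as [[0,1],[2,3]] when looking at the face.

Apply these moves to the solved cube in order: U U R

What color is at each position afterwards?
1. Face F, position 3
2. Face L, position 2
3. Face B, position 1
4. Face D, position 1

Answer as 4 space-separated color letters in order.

Answer: Y O G B

Derivation:
After move 1 (U): U=WWWW F=RRGG R=BBRR B=OOBB L=GGOO
After move 2 (U): U=WWWW F=BBGG R=OORR B=GGBB L=RROO
After move 3 (R): R=RORO U=WBWG F=BYGY D=YBYG B=WGWB
Query 1: F[3] = Y
Query 2: L[2] = O
Query 3: B[1] = G
Query 4: D[1] = B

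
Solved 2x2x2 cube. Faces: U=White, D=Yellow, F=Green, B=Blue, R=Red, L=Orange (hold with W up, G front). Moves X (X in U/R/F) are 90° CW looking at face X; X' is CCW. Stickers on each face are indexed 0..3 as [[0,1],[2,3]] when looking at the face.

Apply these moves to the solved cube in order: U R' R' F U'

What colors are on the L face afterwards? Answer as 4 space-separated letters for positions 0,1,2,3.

After move 1 (U): U=WWWW F=RRGG R=BBRR B=OOBB L=GGOO
After move 2 (R'): R=BRBR U=WBWO F=RWGW D=YRYG B=YOYB
After move 3 (R'): R=RRBB U=WYWY F=RBGO D=YWYW B=GORB
After move 4 (F): F=GROB U=WYOG R=WRYB D=BRYW L=GYOW
After move 5 (U'): U=YGWO F=GYOB R=GRYB B=WRRB L=GOOW
Query: L face = GOOW

Answer: G O O W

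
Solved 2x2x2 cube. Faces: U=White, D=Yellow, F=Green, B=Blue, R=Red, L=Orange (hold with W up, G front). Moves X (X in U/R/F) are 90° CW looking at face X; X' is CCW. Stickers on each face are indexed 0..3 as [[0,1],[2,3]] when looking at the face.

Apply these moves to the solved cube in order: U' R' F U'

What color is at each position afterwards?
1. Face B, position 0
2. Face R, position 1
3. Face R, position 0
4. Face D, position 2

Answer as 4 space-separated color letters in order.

After move 1 (U'): U=WWWW F=OOGG R=GGRR B=RRBB L=BBOO
After move 2 (R'): R=GRGR U=WBWR F=OWGW D=YOYG B=YRYB
After move 3 (F): F=GOWW U=WBOB R=WRRR D=GGYG L=BYOO
After move 4 (U'): U=BBWO F=BYWW R=GORR B=WRYB L=YROO
Query 1: B[0] = W
Query 2: R[1] = O
Query 3: R[0] = G
Query 4: D[2] = Y

Answer: W O G Y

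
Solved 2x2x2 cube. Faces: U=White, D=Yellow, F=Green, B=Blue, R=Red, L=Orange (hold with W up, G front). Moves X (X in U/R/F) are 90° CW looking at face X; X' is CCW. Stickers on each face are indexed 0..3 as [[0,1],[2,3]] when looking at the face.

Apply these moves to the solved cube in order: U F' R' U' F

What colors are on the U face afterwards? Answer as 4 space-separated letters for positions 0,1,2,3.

Answer: B O W O

Derivation:
After move 1 (U): U=WWWW F=RRGG R=BBRR B=OOBB L=GGOO
After move 2 (F'): F=RGRG U=WWBR R=YBYR D=GOYY L=GWOW
After move 3 (R'): R=BRYY U=WBBO F=RWRR D=GGYG B=YOOB
After move 4 (U'): U=BOWB F=GWRR R=RWYY B=BROB L=YOOW
After move 5 (F): F=RGRW U=BOWO R=WWBY D=YRYG L=YGOG
Query: U face = BOWO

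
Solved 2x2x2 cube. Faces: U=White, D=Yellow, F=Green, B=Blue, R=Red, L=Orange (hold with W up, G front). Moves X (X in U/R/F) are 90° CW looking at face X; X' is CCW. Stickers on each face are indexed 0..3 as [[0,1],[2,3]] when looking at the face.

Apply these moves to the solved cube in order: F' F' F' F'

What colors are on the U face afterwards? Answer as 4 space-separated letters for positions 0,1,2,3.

After move 1 (F'): F=GGGG U=WWRR R=YRYR D=OOYY L=OWOW
After move 2 (F'): F=GGGG U=WWYY R=OROR D=WWYY L=OROR
After move 3 (F'): F=GGGG U=WWOO R=WRWR D=RRYY L=OYOY
After move 4 (F'): F=GGGG U=WWWW R=RRRR D=YYYY L=OOOO
Query: U face = WWWW

Answer: W W W W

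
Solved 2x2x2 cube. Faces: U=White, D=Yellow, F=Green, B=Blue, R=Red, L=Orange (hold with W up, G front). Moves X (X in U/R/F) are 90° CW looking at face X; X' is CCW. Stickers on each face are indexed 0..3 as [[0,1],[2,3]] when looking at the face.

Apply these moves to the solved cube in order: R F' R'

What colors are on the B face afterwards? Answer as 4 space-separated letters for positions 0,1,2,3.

After move 1 (R): R=RRRR U=WGWG F=GYGY D=YBYB B=WBWB
After move 2 (F'): F=YYGG U=WGRR R=BRYR D=OOYB L=OGOW
After move 3 (R'): R=RRBY U=WWRW F=YGGR D=OYYG B=BBOB
Query: B face = BBOB

Answer: B B O B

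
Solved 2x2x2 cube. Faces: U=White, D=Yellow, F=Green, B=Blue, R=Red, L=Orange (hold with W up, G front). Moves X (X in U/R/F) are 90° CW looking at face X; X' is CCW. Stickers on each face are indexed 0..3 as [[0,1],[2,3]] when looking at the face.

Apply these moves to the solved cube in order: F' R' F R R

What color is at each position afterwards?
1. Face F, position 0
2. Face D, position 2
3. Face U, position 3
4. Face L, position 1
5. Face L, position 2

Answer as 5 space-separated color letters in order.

Answer: G Y G O O

Derivation:
After move 1 (F'): F=GGGG U=WWRR R=YRYR D=OOYY L=OWOW
After move 2 (R'): R=RRYY U=WBRB F=GWGR D=OGYG B=YBOB
After move 3 (F): F=GGRW U=WBWW R=RRBY D=YRYG L=OOOG
After move 4 (R): R=BRYR U=WGWW F=GRRG D=YOYY B=WBBB
After move 5 (R): R=YBRR U=WRWG F=GORY D=YBYW B=WBGB
Query 1: F[0] = G
Query 2: D[2] = Y
Query 3: U[3] = G
Query 4: L[1] = O
Query 5: L[2] = O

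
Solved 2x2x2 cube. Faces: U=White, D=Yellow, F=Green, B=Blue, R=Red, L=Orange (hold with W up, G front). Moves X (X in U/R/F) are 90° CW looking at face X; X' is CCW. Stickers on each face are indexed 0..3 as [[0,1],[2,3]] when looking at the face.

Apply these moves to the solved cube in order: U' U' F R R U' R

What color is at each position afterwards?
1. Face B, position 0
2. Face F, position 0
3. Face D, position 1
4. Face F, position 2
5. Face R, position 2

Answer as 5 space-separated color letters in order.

After move 1 (U'): U=WWWW F=OOGG R=GGRR B=RRBB L=BBOO
After move 2 (U'): U=WWWW F=BBGG R=OORR B=GGBB L=RROO
After move 3 (F): F=GBGB U=WWOR R=WOWR D=ROYY L=RYOY
After move 4 (R): R=WWRO U=WBOB F=GOGY D=RBYG B=RGWB
After move 5 (R): R=RWOW U=WOOY F=GBGG D=RWYR B=BGBB
After move 6 (U'): U=OYWO F=RYGG R=GBOW B=RWBB L=BGOY
After move 7 (R): R=OGWB U=OYWG F=RWGR D=RBYR B=OWYB
Query 1: B[0] = O
Query 2: F[0] = R
Query 3: D[1] = B
Query 4: F[2] = G
Query 5: R[2] = W

Answer: O R B G W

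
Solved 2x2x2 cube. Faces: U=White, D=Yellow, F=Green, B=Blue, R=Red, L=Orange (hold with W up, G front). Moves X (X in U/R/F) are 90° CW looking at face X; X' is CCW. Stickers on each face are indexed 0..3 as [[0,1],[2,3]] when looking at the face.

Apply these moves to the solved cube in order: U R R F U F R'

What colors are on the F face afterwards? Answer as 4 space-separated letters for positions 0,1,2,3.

Answer: O W B R

Derivation:
After move 1 (U): U=WWWW F=RRGG R=BBRR B=OOBB L=GGOO
After move 2 (R): R=RBRB U=WRWG F=RYGY D=YBYO B=WOWB
After move 3 (R): R=RRBB U=WYWY F=RBGO D=YWYW B=GORB
After move 4 (F): F=GROB U=WYOG R=WRYB D=BRYW L=GYOW
After move 5 (U): U=OWGY F=WROB R=GOYB B=GYRB L=GROW
After move 6 (F): F=OWBR U=OWWR R=GOYB D=YGYW L=GBOR
After move 7 (R'): R=OBGY U=ORWG F=OWBR D=YWYR B=WYGB
Query: F face = OWBR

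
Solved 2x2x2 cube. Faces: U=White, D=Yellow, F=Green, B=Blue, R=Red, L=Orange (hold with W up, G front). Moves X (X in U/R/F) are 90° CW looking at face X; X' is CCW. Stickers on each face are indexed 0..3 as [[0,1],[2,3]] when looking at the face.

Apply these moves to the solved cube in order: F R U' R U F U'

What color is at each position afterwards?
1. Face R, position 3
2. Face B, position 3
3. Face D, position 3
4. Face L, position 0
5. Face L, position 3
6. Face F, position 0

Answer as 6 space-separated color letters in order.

Answer: R B W O W O

Derivation:
After move 1 (F): F=GGGG U=WWOO R=WRWR D=RRYY L=OYOY
After move 2 (R): R=WWRR U=WGOG F=GRGY D=RBYB B=OBWB
After move 3 (U'): U=GGWO F=OYGY R=GRRR B=WWWB L=OBOY
After move 4 (R): R=RGRR U=GYWY F=OBGB D=RWYW B=OWGB
After move 5 (U): U=WGYY F=RGGB R=OWRR B=OBGB L=OBOY
After move 6 (F): F=GRBG U=WGYB R=YWYR D=ROYW L=OROW
After move 7 (U'): U=GBWY F=ORBG R=GRYR B=YWGB L=OBOW
Query 1: R[3] = R
Query 2: B[3] = B
Query 3: D[3] = W
Query 4: L[0] = O
Query 5: L[3] = W
Query 6: F[0] = O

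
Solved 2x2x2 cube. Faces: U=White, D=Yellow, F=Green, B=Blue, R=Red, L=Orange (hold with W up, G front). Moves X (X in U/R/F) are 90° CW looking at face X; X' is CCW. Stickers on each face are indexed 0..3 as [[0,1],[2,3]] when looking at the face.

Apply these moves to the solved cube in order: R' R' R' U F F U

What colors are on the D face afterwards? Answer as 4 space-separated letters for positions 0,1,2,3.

After move 1 (R'): R=RRRR U=WBWB F=GWGW D=YGYG B=YBYB
After move 2 (R'): R=RRRR U=WYWY F=GBGB D=YWYW B=GBGB
After move 3 (R'): R=RRRR U=WGWG F=GYGY D=YBYB B=WBWB
After move 4 (U): U=WWGG F=RRGY R=WBRR B=OOWB L=GYOO
After move 5 (F): F=GRYR U=WWOY R=GBGR D=RWYB L=GYOB
After move 6 (F): F=YGRR U=WWBY R=OBYR D=GGYB L=GROW
After move 7 (U): U=BWYW F=OBRR R=OOYR B=GRWB L=YGOW
Query: D face = GGYB

Answer: G G Y B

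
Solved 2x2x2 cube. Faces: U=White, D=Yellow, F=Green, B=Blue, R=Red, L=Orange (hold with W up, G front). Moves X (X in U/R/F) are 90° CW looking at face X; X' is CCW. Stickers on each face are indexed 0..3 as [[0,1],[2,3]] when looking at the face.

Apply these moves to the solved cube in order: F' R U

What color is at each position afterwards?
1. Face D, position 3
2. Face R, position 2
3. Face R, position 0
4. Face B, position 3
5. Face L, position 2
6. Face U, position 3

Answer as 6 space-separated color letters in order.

Answer: B R R B O G

Derivation:
After move 1 (F'): F=GGGG U=WWRR R=YRYR D=OOYY L=OWOW
After move 2 (R): R=YYRR U=WGRG F=GOGY D=OBYB B=RBWB
After move 3 (U): U=RWGG F=YYGY R=RBRR B=OWWB L=GOOW
Query 1: D[3] = B
Query 2: R[2] = R
Query 3: R[0] = R
Query 4: B[3] = B
Query 5: L[2] = O
Query 6: U[3] = G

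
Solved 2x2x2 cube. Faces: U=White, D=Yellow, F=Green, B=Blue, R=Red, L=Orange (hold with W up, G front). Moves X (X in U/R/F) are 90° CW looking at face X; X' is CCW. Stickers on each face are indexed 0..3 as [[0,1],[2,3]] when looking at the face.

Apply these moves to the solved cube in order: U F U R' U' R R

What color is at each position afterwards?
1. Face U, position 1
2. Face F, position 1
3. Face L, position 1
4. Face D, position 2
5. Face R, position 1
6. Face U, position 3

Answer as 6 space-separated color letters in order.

Answer: B B Y Y O R

Derivation:
After move 1 (U): U=WWWW F=RRGG R=BBRR B=OOBB L=GGOO
After move 2 (F): F=GRGR U=WWOG R=WBWR D=RBYY L=GYOY
After move 3 (U): U=OWGW F=WBGR R=OOWR B=GYBB L=GROY
After move 4 (R'): R=OROW U=OBGG F=WWGW D=RBYR B=YYBB
After move 5 (U'): U=BGOG F=GRGW R=WWOW B=ORBB L=YYOY
After move 6 (R): R=OWWW U=BROW F=GBGR D=RBYO B=GRGB
After move 7 (R): R=WOWW U=BBOR F=GBGO D=RGYG B=WRRB
Query 1: U[1] = B
Query 2: F[1] = B
Query 3: L[1] = Y
Query 4: D[2] = Y
Query 5: R[1] = O
Query 6: U[3] = R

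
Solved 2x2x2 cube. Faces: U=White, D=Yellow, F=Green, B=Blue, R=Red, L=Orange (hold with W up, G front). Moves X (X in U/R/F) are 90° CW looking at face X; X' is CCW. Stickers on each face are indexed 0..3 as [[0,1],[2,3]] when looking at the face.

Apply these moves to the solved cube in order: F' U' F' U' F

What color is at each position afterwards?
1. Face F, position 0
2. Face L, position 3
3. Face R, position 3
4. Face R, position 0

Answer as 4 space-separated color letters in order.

Answer: O W R W

Derivation:
After move 1 (F'): F=GGGG U=WWRR R=YRYR D=OOYY L=OWOW
After move 2 (U'): U=WRWR F=OWGG R=GGYR B=YRBB L=BBOW
After move 3 (F'): F=WGOG U=WRGY R=OGOR D=BWYY L=BROW
After move 4 (U'): U=RYWG F=BROG R=WGOR B=OGBB L=YROW
After move 5 (F): F=OBGR U=RYWR R=WGGR D=OWYY L=YBOW
Query 1: F[0] = O
Query 2: L[3] = W
Query 3: R[3] = R
Query 4: R[0] = W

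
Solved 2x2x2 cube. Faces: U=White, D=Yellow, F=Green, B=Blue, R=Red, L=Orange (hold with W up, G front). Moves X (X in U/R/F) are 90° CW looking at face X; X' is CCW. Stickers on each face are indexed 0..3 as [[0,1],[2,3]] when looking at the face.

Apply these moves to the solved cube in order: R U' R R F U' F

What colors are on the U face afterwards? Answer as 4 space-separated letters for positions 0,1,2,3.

After move 1 (R): R=RRRR U=WGWG F=GYGY D=YBYB B=WBWB
After move 2 (U'): U=GGWW F=OOGY R=GYRR B=RRWB L=WBOO
After move 3 (R): R=RGRY U=GOWY F=OBGB D=YWYR B=WRGB
After move 4 (R): R=RRYG U=GBWB F=OWGR D=YGYW B=YROB
After move 5 (F): F=GORW U=GBOB R=WRBG D=YRYW L=WYOG
After move 6 (U'): U=BBGO F=WYRW R=GOBG B=WROB L=YROG
After move 7 (F): F=RWWY U=BBGR R=GOOG D=BGYW L=YYOR
Query: U face = BBGR

Answer: B B G R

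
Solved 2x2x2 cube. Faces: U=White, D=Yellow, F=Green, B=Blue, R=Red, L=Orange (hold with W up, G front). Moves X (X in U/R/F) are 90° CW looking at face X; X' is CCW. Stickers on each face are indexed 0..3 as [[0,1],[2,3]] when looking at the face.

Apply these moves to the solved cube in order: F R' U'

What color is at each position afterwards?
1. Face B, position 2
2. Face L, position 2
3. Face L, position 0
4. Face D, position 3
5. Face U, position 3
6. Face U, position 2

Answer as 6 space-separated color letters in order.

Answer: R O Y G O W

Derivation:
After move 1 (F): F=GGGG U=WWOO R=WRWR D=RRYY L=OYOY
After move 2 (R'): R=RRWW U=WBOB F=GWGO D=RGYG B=YBRB
After move 3 (U'): U=BBWO F=OYGO R=GWWW B=RRRB L=YBOY
Query 1: B[2] = R
Query 2: L[2] = O
Query 3: L[0] = Y
Query 4: D[3] = G
Query 5: U[3] = O
Query 6: U[2] = W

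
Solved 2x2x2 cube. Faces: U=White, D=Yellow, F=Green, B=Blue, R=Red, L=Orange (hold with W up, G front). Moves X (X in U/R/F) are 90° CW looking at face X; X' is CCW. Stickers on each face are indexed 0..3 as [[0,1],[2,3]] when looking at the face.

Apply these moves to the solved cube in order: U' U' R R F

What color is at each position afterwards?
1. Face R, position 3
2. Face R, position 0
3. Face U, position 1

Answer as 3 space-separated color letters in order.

After move 1 (U'): U=WWWW F=OOGG R=GGRR B=RRBB L=BBOO
After move 2 (U'): U=WWWW F=BBGG R=OORR B=GGBB L=RROO
After move 3 (R): R=RORO U=WBWG F=BYGY D=YBYG B=WGWB
After move 4 (R): R=RROO U=WYWY F=BBGG D=YWYW B=GGBB
After move 5 (F): F=GBGB U=WYOR R=WRYO D=ORYW L=RYOW
Query 1: R[3] = O
Query 2: R[0] = W
Query 3: U[1] = Y

Answer: O W Y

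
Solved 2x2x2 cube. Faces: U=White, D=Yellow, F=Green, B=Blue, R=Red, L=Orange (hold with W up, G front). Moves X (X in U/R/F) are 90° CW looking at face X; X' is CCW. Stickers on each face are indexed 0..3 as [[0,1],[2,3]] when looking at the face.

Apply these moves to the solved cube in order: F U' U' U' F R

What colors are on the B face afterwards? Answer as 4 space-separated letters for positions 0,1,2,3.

After move 1 (F): F=GGGG U=WWOO R=WRWR D=RRYY L=OYOY
After move 2 (U'): U=WOWO F=OYGG R=GGWR B=WRBB L=BBOY
After move 3 (U'): U=OOWW F=BBGG R=OYWR B=GGBB L=WROY
After move 4 (U'): U=OWOW F=WRGG R=BBWR B=OYBB L=GGOY
After move 5 (F): F=GWGR U=OWYG R=OBWR D=WBYY L=GROR
After move 6 (R): R=WORB U=OWYR F=GBGY D=WBYO B=GYWB
Query: B face = GYWB

Answer: G Y W B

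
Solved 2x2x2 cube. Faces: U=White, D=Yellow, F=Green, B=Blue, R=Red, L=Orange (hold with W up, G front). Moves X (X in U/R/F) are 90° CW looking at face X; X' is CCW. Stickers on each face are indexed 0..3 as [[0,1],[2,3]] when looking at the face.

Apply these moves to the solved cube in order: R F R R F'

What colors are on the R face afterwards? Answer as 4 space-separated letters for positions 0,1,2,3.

Answer: G G R W

Derivation:
After move 1 (R): R=RRRR U=WGWG F=GYGY D=YBYB B=WBWB
After move 2 (F): F=GGYY U=WGOO R=WRGR D=RRYB L=OYOB
After move 3 (R): R=GWRR U=WGOY F=GRYB D=RWYW B=OBGB
After move 4 (R): R=RGRW U=WROB F=GWYW D=RGYO B=YBGB
After move 5 (F'): F=WWGY U=WRRR R=GGRW D=YBYO L=OBOO
Query: R face = GGRW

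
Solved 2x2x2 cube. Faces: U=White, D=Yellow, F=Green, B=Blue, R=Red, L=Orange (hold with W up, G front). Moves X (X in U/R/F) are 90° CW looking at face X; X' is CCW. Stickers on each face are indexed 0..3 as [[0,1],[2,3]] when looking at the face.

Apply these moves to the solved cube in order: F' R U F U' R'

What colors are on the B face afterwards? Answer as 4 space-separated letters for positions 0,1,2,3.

Answer: B B R B

Derivation:
After move 1 (F'): F=GGGG U=WWRR R=YRYR D=OOYY L=OWOW
After move 2 (R): R=YYRR U=WGRG F=GOGY D=OBYB B=RBWB
After move 3 (U): U=RWGG F=YYGY R=RBRR B=OWWB L=GOOW
After move 4 (F): F=GYYY U=RWWO R=GBGR D=RRYB L=GOOB
After move 5 (U'): U=WORW F=GOYY R=GYGR B=GBWB L=OWOB
After move 6 (R'): R=YRGG U=WWRG F=GOYW D=ROYY B=BBRB
Query: B face = BBRB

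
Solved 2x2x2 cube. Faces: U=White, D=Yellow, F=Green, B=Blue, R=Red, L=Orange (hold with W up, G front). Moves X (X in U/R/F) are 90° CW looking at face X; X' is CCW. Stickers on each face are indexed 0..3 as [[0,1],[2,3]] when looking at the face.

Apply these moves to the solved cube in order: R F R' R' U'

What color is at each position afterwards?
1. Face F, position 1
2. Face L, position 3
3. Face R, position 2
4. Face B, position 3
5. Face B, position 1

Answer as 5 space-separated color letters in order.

After move 1 (R): R=RRRR U=WGWG F=GYGY D=YBYB B=WBWB
After move 2 (F): F=GGYY U=WGOO R=WRGR D=RRYB L=OYOB
After move 3 (R'): R=RRWG U=WWOW F=GGYO D=RGYY B=BBRB
After move 4 (R'): R=RGRW U=WROB F=GWYW D=RGYO B=YBGB
After move 5 (U'): U=RBWO F=OYYW R=GWRW B=RGGB L=YBOB
Query 1: F[1] = Y
Query 2: L[3] = B
Query 3: R[2] = R
Query 4: B[3] = B
Query 5: B[1] = G

Answer: Y B R B G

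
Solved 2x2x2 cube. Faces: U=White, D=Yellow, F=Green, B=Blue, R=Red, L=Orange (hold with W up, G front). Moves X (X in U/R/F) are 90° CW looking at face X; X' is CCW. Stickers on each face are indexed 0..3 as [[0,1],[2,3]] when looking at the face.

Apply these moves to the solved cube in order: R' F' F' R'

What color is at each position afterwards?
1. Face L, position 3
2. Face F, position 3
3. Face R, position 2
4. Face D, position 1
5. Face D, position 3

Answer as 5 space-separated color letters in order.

After move 1 (R'): R=RRRR U=WBWB F=GWGW D=YGYG B=YBYB
After move 2 (F'): F=WWGG U=WBRR R=GRYR D=OOYG L=OBOW
After move 3 (F'): F=WGWG U=WBGY R=OROR D=BWYG L=OROR
After move 4 (R'): R=RROO U=WYGY F=WBWY D=BGYG B=GBWB
Query 1: L[3] = R
Query 2: F[3] = Y
Query 3: R[2] = O
Query 4: D[1] = G
Query 5: D[3] = G

Answer: R Y O G G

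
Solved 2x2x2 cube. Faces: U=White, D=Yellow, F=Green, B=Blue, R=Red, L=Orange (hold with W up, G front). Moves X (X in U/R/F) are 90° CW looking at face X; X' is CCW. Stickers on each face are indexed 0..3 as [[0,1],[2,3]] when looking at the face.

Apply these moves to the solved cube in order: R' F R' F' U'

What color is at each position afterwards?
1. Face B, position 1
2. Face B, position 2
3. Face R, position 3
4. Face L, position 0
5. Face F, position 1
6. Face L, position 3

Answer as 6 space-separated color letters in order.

After move 1 (R'): R=RRRR U=WBWB F=GWGW D=YGYG B=YBYB
After move 2 (F): F=GGWW U=WBOO R=WRBR D=RRYG L=OYOG
After move 3 (R'): R=RRWB U=WYOY F=GBWO D=RGYW B=GBRB
After move 4 (F'): F=BOGW U=WYRW R=GRRB D=YGYW L=OYOO
After move 5 (U'): U=YWWR F=OYGW R=BORB B=GRRB L=GBOO
Query 1: B[1] = R
Query 2: B[2] = R
Query 3: R[3] = B
Query 4: L[0] = G
Query 5: F[1] = Y
Query 6: L[3] = O

Answer: R R B G Y O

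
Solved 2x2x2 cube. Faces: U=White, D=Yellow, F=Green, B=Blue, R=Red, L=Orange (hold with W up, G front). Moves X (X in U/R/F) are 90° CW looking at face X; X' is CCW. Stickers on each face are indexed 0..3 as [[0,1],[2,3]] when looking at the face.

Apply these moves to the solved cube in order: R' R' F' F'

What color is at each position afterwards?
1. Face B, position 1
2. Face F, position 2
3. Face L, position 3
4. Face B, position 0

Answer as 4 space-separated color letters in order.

After move 1 (R'): R=RRRR U=WBWB F=GWGW D=YGYG B=YBYB
After move 2 (R'): R=RRRR U=WYWY F=GBGB D=YWYW B=GBGB
After move 3 (F'): F=BBGG U=WYRR R=WRYR D=OOYW L=OYOW
After move 4 (F'): F=BGBG U=WYWY R=OROR D=YWYW L=OROR
Query 1: B[1] = B
Query 2: F[2] = B
Query 3: L[3] = R
Query 4: B[0] = G

Answer: B B R G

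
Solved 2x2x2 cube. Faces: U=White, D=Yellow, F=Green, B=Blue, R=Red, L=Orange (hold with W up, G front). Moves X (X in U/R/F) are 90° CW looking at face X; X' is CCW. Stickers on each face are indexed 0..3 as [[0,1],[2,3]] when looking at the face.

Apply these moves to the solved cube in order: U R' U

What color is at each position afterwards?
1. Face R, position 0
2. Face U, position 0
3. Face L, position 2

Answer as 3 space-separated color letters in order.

Answer: Y W O

Derivation:
After move 1 (U): U=WWWW F=RRGG R=BBRR B=OOBB L=GGOO
After move 2 (R'): R=BRBR U=WBWO F=RWGW D=YRYG B=YOYB
After move 3 (U): U=WWOB F=BRGW R=YOBR B=GGYB L=RWOO
Query 1: R[0] = Y
Query 2: U[0] = W
Query 3: L[2] = O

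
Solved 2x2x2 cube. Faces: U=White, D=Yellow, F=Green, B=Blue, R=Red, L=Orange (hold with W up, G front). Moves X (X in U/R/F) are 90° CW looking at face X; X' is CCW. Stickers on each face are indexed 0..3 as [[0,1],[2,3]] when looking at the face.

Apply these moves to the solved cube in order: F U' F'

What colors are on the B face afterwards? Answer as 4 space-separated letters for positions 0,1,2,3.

After move 1 (F): F=GGGG U=WWOO R=WRWR D=RRYY L=OYOY
After move 2 (U'): U=WOWO F=OYGG R=GGWR B=WRBB L=BBOY
After move 3 (F'): F=YGOG U=WOGW R=RGRR D=BYYY L=BOOW
Query: B face = WRBB

Answer: W R B B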